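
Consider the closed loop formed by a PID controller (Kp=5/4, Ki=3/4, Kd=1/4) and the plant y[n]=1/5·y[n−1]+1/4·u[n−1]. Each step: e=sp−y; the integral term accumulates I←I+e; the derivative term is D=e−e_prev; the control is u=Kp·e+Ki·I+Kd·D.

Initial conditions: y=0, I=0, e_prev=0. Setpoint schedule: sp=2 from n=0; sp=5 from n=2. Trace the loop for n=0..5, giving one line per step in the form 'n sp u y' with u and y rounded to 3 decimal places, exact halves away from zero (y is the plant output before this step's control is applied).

0 2 4.500 0.000
1 2 2.969 1.125
2 5 11.011 0.967
3 5 8.794 2.946
4 5 11.186 2.788
5 5 11.531 3.354

(exact arithmetic carried between steps; '≈' marks a value shown rounded to 6 d.p. or computed from one; I and e_prev carry over from the previous line; the table rounds u and y to 3 d.p., halves away from zero)
n=0: y=0, sp=2, e=sp−y=2; I=2, D=e−e_prev=2; u=5/4·2+3/4·2+1/4·2=4.5; next y=1/5·0+1/4·4.5=1.125
n=1: y=1.125, sp=2, e=sp−y=0.875; I=2.875, D=e−e_prev=-1.125; u=5/4·0.875+3/4·2.875+1/4·(-1.125)=2.96875; next y=1/5·1.125+1/4·2.96875≈0.967188
n=2: y≈0.967188, sp=5, e=sp−y≈4.032813; I≈6.907813, D=e−e_prev≈3.157813; u=5/4·4.032813+3/4·6.907813+1/4·3.157813≈11.011328; next y=1/5·0.967188+1/4·11.011328≈2.946270
n=3: y≈2.946270, sp=5, e=sp−y≈2.053730; I≈8.961543, D=e−e_prev≈-1.979082; u=5/4·2.053730+3/4·8.961543+1/4·(-1.979082)≈8.793550; next y=1/5·2.946270+1/4·8.793550≈2.787641
n=4: y≈2.787641, sp=5, e=sp−y≈2.212359; I≈11.173902, D=e−e_prev≈0.158628; u=5/4·2.212359+3/4·11.173902+1/4·0.158628≈11.185532; next y=1/5·2.787641+1/4·11.185532≈3.353911
n=5: y≈3.353911, sp=5, e=sp−y≈1.646089; I≈12.819990, D=e−e_prev≈-0.566270; u=5/4·1.646089+3/4·12.819990+1/4·(-0.566270)≈11.531036; next y=1/5·3.353911+1/4·11.531036≈3.553541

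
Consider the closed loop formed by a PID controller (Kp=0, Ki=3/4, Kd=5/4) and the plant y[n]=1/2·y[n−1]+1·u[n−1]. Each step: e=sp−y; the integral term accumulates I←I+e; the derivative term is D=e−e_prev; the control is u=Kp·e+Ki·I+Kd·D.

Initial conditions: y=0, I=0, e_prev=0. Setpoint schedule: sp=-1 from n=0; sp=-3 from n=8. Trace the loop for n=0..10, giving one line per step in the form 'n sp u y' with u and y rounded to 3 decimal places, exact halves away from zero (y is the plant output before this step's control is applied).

(exact arithmetic carried between steps; '≈' marks a value shown rounded to 6 d.p. or computed from one; I and e_prev carry over from the previous line; the table rounds u and y to 3 d.p., halves away from zero)
n=0: y=0, sp=-1, e=sp−y=-1; I=-1, D=e−e_prev=-1; u=0·(-1)+3/4·(-1)+5/4·(-1)=-2; next y=1/2·0+1·(-2)=-2
n=1: y=-2, sp=-1, e=sp−y=1; I=0, D=e−e_prev=2; u=0·1+3/4·0+5/4·2=2.5; next y=1/2·(-2)+1·2.5=1.5
n=2: y=1.5, sp=-1, e=sp−y=-2.5; I=-2.5, D=e−e_prev=-3.5; u=0·(-2.5)+3/4·(-2.5)+5/4·(-3.5)=-6.25; next y=1/2·1.5+1·(-6.25)=-5.5
n=3: y=-5.5, sp=-1, e=sp−y=4.5; I=2, D=e−e_prev=7; u=0·4.5+3/4·2+5/4·7=10.25; next y=1/2·(-5.5)+1·10.25=7.5
n=4: y=7.5, sp=-1, e=sp−y=-8.5; I=-6.5, D=e−e_prev=-13; u=0·(-8.5)+3/4·(-6.5)+5/4·(-13)=-21.125; next y=1/2·7.5+1·(-21.125)=-17.375
n=5: y=-17.375, sp=-1, e=sp−y=16.375; I=9.875, D=e−e_prev=24.875; u=0·16.375+3/4·9.875+5/4·24.875=38.5; next y=1/2·(-17.375)+1·38.5=29.8125
n=6: y=29.8125, sp=-1, e=sp−y=-30.8125; I=-20.9375, D=e−e_prev=-47.1875; u=0·(-30.8125)+3/4·(-20.9375)+5/4·(-47.1875)=-74.6875; next y=1/2·29.8125+1·(-74.6875)=-59.78125
n=7: y=-59.78125, sp=-1, e=sp−y=58.78125; I=37.84375, D=e−e_prev=89.59375; u=0·58.78125+3/4·37.84375+5/4·89.59375=140.375; next y=1/2·(-59.78125)+1·140.375=110.484375
n=8: y=110.484375, sp=-3, e=sp−y=-113.484375; I=-75.640625, D=e−e_prev=-172.265625; u=0·(-113.484375)+3/4·(-75.640625)+5/4·(-172.265625)=-272.0625; next y=1/2·110.484375+1·(-272.0625)≈-216.820313
n=9: y≈-216.820313, sp=-3, e=sp−y≈213.820313; I≈138.179688, D=e−e_prev≈327.304688; u=0·213.820313+3/4·138.179688+5/4·327.304688≈512.765625; next y=1/2·(-216.820313)+1·512.765625≈404.355469
n=10: y≈404.355469, sp=-3, e=sp−y≈-407.355469; I≈-269.175781, D=e−e_prev≈-621.175781; u=0·(-407.355469)+3/4·(-269.175781)+5/4·(-621.175781)≈-978.351563; next y=1/2·404.355469+1·(-978.351563)≈-776.173828

0 -1 -2.000 0.000
1 -1 2.500 -2.000
2 -1 -6.250 1.500
3 -1 10.250 -5.500
4 -1 -21.125 7.500
5 -1 38.500 -17.375
6 -1 -74.688 29.813
7 -1 140.375 -59.781
8 -3 -272.063 110.484
9 -3 512.766 -216.820
10 -3 -978.352 404.355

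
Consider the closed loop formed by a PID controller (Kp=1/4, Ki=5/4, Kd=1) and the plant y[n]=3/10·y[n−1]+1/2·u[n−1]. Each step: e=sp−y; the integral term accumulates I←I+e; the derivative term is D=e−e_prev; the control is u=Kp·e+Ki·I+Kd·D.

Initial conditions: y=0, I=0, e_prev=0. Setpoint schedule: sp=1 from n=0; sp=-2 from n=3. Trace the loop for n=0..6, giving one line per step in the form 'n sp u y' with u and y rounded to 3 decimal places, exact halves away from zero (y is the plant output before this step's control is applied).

0 1 2.500 0.000
1 1 -0.375 1.250
2 1 3.219 0.188
3 -2 -8.023 1.666
4 -2 4.817 -3.512
5 -2 -10.638 1.355
6 -2 5.704 -4.912

(exact arithmetic carried between steps; '≈' marks a value shown rounded to 6 d.p. or computed from one; I and e_prev carry over from the previous line; the table rounds u and y to 3 d.p., halves away from zero)
n=0: y=0, sp=1, e=sp−y=1; I=1, D=e−e_prev=1; u=1/4·1+5/4·1+1·1=2.5; next y=3/10·0+1/2·2.5=1.25
n=1: y=1.25, sp=1, e=sp−y=-0.25; I=0.75, D=e−e_prev=-1.25; u=1/4·(-0.25)+5/4·0.75+1·(-1.25)=-0.375; next y=3/10·1.25+1/2·(-0.375)=0.1875
n=2: y=0.1875, sp=1, e=sp−y=0.8125; I=1.5625, D=e−e_prev=1.0625; u=1/4·0.8125+5/4·1.5625+1·1.0625=3.21875; next y=3/10·0.1875+1/2·3.21875=1.665625
n=3: y=1.665625, sp=-2, e=sp−y=-3.665625; I=-2.103125, D=e−e_prev=-4.478125; u=1/4·(-3.665625)+5/4·(-2.103125)+1·(-4.478125)≈-8.023438; next y=3/10·1.665625+1/2·(-8.023438)≈-3.512031
n=4: y≈-3.512031, sp=-2, e=sp−y≈1.512031; I≈-0.591094, D=e−e_prev≈5.177656; u=1/4·1.512031+5/4·(-0.591094)+1·5.177656≈4.816797; next y=3/10·(-3.512031)+1/2·4.816797≈1.354789
n=5: y≈1.354789, sp=-2, e=sp−y≈-3.354789; I≈-3.945883, D=e−e_prev≈-4.866820; u=1/4·(-3.354789)+5/4·(-3.945883)+1·(-4.866820)≈-10.637871; next y=3/10·1.354789+1/2·(-10.637871)≈-4.912499
n=6: y≈-4.912499, sp=-2, e=sp−y≈2.912499; I≈-1.033384, D=e−e_prev≈6.267288; u=1/4·2.912499+5/4·(-1.033384)+1·6.267288≈5.703683; next y=3/10·(-4.912499)+1/2·5.703683≈1.378092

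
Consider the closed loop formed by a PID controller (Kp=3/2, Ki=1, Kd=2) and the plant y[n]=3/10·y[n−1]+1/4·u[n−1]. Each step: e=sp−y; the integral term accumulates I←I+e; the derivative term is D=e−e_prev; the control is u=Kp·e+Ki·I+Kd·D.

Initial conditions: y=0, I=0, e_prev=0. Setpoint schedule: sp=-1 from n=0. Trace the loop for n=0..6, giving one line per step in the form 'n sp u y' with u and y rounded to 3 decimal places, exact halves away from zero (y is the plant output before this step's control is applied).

0 -1 -4.500 0.000
1 -1 1.563 -1.125
2 -1 -5.864 0.053
3 -1 2.203 -1.450
4 -1 -7.400 0.116
5 -1 3.306 -1.815
6 -1 -9.178 0.282

(exact arithmetic carried between steps; '≈' marks a value shown rounded to 6 d.p. or computed from one; I and e_prev carry over from the previous line; the table rounds u and y to 3 d.p., halves away from zero)
n=0: y=0, sp=-1, e=sp−y=-1; I=-1, D=e−e_prev=-1; u=3/2·(-1)+1·(-1)+2·(-1)=-4.5; next y=3/10·0+1/4·(-4.5)=-1.125
n=1: y=-1.125, sp=-1, e=sp−y=0.125; I=-0.875, D=e−e_prev=1.125; u=3/2·0.125+1·(-0.875)+2·1.125=1.5625; next y=3/10·(-1.125)+1/4·1.5625=0.053125
n=2: y=0.053125, sp=-1, e=sp−y=-1.053125; I=-1.928125, D=e−e_prev=-1.178125; u=3/2·(-1.053125)+1·(-1.928125)+2·(-1.178125)≈-5.864063; next y=3/10·0.053125+1/4·(-5.864063)≈-1.450078
n=3: y≈-1.450078, sp=-1, e=sp−y≈0.450078; I≈-1.478047, D=e−e_prev≈1.503203; u=3/2·0.450078+1·(-1.478047)+2·1.503203≈2.203477; next y=3/10·(-1.450078)+1/4·2.203477≈0.115846
n=4: y≈0.115846, sp=-1, e=sp−y≈-1.115846; I≈-2.593893, D=e−e_prev≈-1.565924; u=3/2·(-1.115846)+1·(-2.593893)+2·(-1.565924)≈-7.399509; next y=3/10·0.115846+1/4·(-7.399509)≈-1.815123
n=5: y≈-1.815123, sp=-1, e=sp−y≈0.815123; I≈-1.778769, D=e−e_prev≈1.930969; u=3/2·0.815123+1·(-1.778769)+2·1.930969≈3.305855; next y=3/10·(-1.815123)+1/4·3.305855≈0.281927
n=6: y≈0.281927, sp=-1, e=sp−y≈-1.281927; I≈-3.060696, D=e−e_prev≈-2.097050; u=3/2·(-1.281927)+1·(-3.060696)+2·(-2.097050)≈-9.177686; next y=3/10·0.281927+1/4·(-9.177686)≈-2.209843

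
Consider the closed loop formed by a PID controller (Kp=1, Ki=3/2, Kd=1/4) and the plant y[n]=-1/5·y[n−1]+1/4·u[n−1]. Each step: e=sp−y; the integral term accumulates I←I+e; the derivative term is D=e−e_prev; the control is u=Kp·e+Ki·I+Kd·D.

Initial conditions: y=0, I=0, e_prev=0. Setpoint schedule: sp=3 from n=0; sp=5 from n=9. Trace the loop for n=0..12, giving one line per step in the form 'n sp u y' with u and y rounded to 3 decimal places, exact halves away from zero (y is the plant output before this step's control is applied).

0 3 8.250 0.000
1 3 6.328 2.063
2 3 10.706 1.170
3 3 9.727 2.443
4 3 12.255 1.943
5 3 11.703 2.675
6 3 13.155 2.391
7 3 12.843 2.811
8 3 13.678 2.649
9 5 19.001 2.890
10 5 18.200 4.172
11 5 21.018 3.715
12 5 20.642 4.512

(exact arithmetic carried between steps; '≈' marks a value shown rounded to 6 d.p. or computed from one; I and e_prev carry over from the previous line; the table rounds u and y to 3 d.p., halves away from zero)
n=0: y=0, sp=3, e=sp−y=3; I=3, D=e−e_prev=3; u=1·3+3/2·3+1/4·3=8.25; next y=-1/5·0+1/4·8.25=2.0625
n=1: y=2.0625, sp=3, e=sp−y=0.9375; I=3.9375, D=e−e_prev=-2.0625; u=1·0.9375+3/2·3.9375+1/4·(-2.0625)=6.328125; next y=-1/5·2.0625+1/4·6.328125≈1.169531
n=2: y≈1.169531, sp=3, e=sp−y≈1.830469; I≈5.767969, D=e−e_prev≈0.892969; u=1·1.830469+3/2·5.767969+1/4·0.892969≈10.705664; next y=-1/5·1.169531+1/4·10.705664≈2.442510
n=3: y≈2.442510, sp=3, e=sp−y≈0.557490; I≈6.325459, D=e−e_prev≈-1.272979; u=1·0.557490+3/2·6.325459+1/4·(-1.272979)≈9.727434; next y=-1/5·2.442510+1/4·9.727434≈1.943357
n=4: y≈1.943357, sp=3, e=sp−y≈1.056643; I≈7.382102, D=e−e_prev≈0.499153; u=1·1.056643+3/2·7.382102+1/4·0.499153≈12.254585; next y=-1/5·1.943357+1/4·12.254585≈2.674975
n=5: y≈2.674975, sp=3, e=sp−y≈0.325025; I≈7.707127, D=e−e_prev≈-0.731618; u=1·0.325025+3/2·7.707127+1/4·(-0.731618)≈11.702811; next y=-1/5·2.674975+1/4·11.702811≈2.390708
n=6: y≈2.390708, sp=3, e=sp−y≈0.609292; I≈8.316420, D=e−e_prev≈0.284267; u=1·0.609292+3/2·8.316420+1/4·0.284267≈13.154988; next y=-1/5·2.390708+1/4·13.154988≈2.810605
n=7: y≈2.810605, sp=3, e=sp−y≈0.189395; I≈8.505814, D=e−e_prev≈-0.419898; u=1·0.189395+3/2·8.505814+1/4·(-0.419898)≈12.843141; next y=-1/5·2.810605+1/4·12.843141≈2.648664
n=8: y≈2.648664, sp=3, e=sp−y≈0.351336; I≈8.857150, D=e−e_prev≈0.161941; u=1·0.351336+3/2·8.857150+1/4·0.161941≈13.677546; next y=-1/5·2.648664+1/4·13.677546≈2.889654
n=9: y≈2.889654, sp=5, e=sp−y≈2.110346; I≈10.967496, D=e−e_prev≈1.759011; u=1·2.110346+3/2·10.967496+1/4·1.759011≈19.001343; next y=-1/5·2.889654+1/4·19.001343≈4.172405
n=10: y≈4.172405, sp=5, e=sp−y≈0.827595; I≈11.795091, D=e−e_prev≈-1.282751; u=1·0.827595+3/2·11.795091+1/4·(-1.282751)≈18.199544; next y=-1/5·4.172405+1/4·18.199544≈3.715405
n=11: y≈3.715405, sp=5, e=sp−y≈1.284595; I≈13.079686, D=e−e_prev≈0.457000; u=1·1.284595+3/2·13.079686+1/4·0.457000≈21.018374; next y=-1/5·3.715405+1/4·21.018374≈4.511513
n=12: y≈4.511513, sp=5, e=sp−y≈0.488487; I≈13.568174, D=e−e_prev≈-0.796108; u=1·0.488487+3/2·13.568174+1/4·(-0.796108)≈20.641721; next y=-1/5·4.511513+1/4·20.641721≈4.258128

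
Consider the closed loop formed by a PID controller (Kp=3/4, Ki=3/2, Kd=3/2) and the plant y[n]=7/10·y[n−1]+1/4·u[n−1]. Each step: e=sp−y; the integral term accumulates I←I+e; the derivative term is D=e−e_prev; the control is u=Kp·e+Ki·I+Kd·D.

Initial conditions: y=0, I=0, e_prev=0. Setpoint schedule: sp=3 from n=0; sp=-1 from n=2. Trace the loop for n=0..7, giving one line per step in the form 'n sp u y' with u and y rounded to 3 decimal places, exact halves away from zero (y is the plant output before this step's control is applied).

0 3 11.250 0.000
1 3 0.703 2.813
2 -1 -7.292 2.145
3 -1 2.238 -0.322
4 -1 -4.939 0.334
5 -1 -0.950 -1.001
6 -1 -3.187 -0.938
7 -1 -1.253 -1.453

(exact arithmetic carried between steps; '≈' marks a value shown rounded to 6 d.p. or computed from one; I and e_prev carry over from the previous line; the table rounds u and y to 3 d.p., halves away from zero)
n=0: y=0, sp=3, e=sp−y=3; I=3, D=e−e_prev=3; u=3/4·3+3/2·3+3/2·3=11.25; next y=7/10·0+1/4·11.25=2.8125
n=1: y=2.8125, sp=3, e=sp−y=0.1875; I=3.1875, D=e−e_prev=-2.8125; u=3/4·0.1875+3/2·3.1875+3/2·(-2.8125)=0.703125; next y=7/10·2.8125+1/4·0.703125≈2.144531
n=2: y≈2.144531, sp=-1, e=sp−y≈-3.144531; I≈0.042969, D=e−e_prev≈-3.332031; u=3/4·(-3.144531)+3/2·0.042969+3/2·(-3.332031)≈-7.291992; next y=7/10·2.144531+1/4·(-7.291992)≈-0.321826
n=3: y≈-0.321826, sp=-1, e=sp−y≈-0.678174; I≈-0.635205, D=e−e_prev≈2.466357; u=3/4·(-0.678174)+3/2·(-0.635205)+3/2·2.466357≈2.238098; next y=7/10·(-0.321826)+1/4·2.238098≈0.334246
n=4: y≈0.334246, sp=-1, e=sp−y≈-1.334246; I≈-1.969451, D=e−e_prev≈-0.656072; u=3/4·(-1.334246)+3/2·(-1.969451)+3/2·(-0.656072)≈-4.938970; next y=7/10·0.334246+1/4·(-4.938970)≈-1.000770
n=5: y≈-1.000770, sp=-1, e=sp−y≈0.000770; I≈-1.968681, D=e−e_prev≈1.335016; u=3/4·0.000770+3/2·(-1.968681)+3/2·1.335016≈-0.949919; next y=7/10·(-1.000770)+1/4·(-0.949919)≈-0.938019
n=6: y≈-0.938019, sp=-1, e=sp−y≈-0.061981; I≈-2.030662, D=e−e_prev≈-0.062751; u=3/4·(-0.061981)+3/2·(-2.030662)+3/2·(-0.062751)≈-3.186606; next y=7/10·(-0.938019)+1/4·(-3.186606)≈-1.453265
n=7: y≈-1.453265, sp=-1, e=sp−y≈0.453265; I≈-1.577397, D=e−e_prev≈0.515246; u=3/4·0.453265+3/2·(-1.577397)+3/2·0.515246≈-1.253279; next y=7/10·(-1.453265)+1/4·(-1.253279)≈-1.330605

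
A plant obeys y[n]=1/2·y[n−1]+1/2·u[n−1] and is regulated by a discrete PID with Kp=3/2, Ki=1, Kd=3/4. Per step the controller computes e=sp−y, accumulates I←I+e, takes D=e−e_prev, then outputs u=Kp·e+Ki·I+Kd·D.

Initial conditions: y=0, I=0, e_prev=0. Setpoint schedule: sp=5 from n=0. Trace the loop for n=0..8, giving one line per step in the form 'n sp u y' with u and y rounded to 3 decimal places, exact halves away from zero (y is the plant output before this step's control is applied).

(exact arithmetic carried between steps; '≈' marks a value shown rounded to 6 d.p. or computed from one; I and e_prev carry over from the previous line; the table rounds u and y to 3 d.p., halves away from zero)
n=0: y=0, sp=5, e=sp−y=5; I=5, D=e−e_prev=5; u=3/2·5+1·5+3/4·5=16.25; next y=1/2·0+1/2·16.25=8.125
n=1: y=8.125, sp=5, e=sp−y=-3.125; I=1.875, D=e−e_prev=-8.125; u=3/2·(-3.125)+1·1.875+3/4·(-8.125)=-8.90625; next y=1/2·8.125+1/2·(-8.90625)=-0.390625
n=2: y=-0.390625, sp=5, e=sp−y=5.390625; I=7.265625, D=e−e_prev=8.515625; u=3/2·5.390625+1·7.265625+3/4·8.515625≈21.738281; next y=1/2·(-0.390625)+1/2·21.738281≈10.673828
n=3: y≈10.673828, sp=5, e=sp−y≈-5.673828; I≈1.591797, D=e−e_prev≈-11.064453; u=3/2·(-5.673828)+1·1.591797+3/4·(-11.064453)≈-15.217285; next y=1/2·10.673828+1/2·(-15.217285)≈-2.271729
n=4: y≈-2.271729, sp=5, e=sp−y≈7.271729; I≈8.863525, D=e−e_prev≈12.945557; u=3/2·7.271729+1·8.863525+3/4·12.945557≈29.480286; next y=1/2·(-2.271729)+1/2·29.480286≈13.604279
n=5: y≈13.604279, sp=5, e=sp−y≈-8.604279; I≈0.259247, D=e−e_prev≈-15.876007; u=3/2·(-8.604279)+1·0.259247+3/4·(-15.876007)≈-24.554176; next y=1/2·13.604279+1/2·(-24.554176)≈-5.474949
n=6: y≈-5.474949, sp=5, e=sp−y≈10.474949; I≈10.734196, D=e−e_prev≈19.079227; u=3/2·10.474949+1·10.734196+3/4·19.079227≈40.756040; next y=1/2·(-5.474949)+1/2·40.756040≈17.640545
n=7: y≈17.640545, sp=5, e=sp−y≈-12.640545; I≈-1.906350, D=e−e_prev≈-23.115494; u=3/2·(-12.640545)+1·(-1.906350)+3/4·(-23.115494)≈-38.203788; next y=1/2·17.640545+1/2·(-38.203788)≈-10.281622
n=8: y≈-10.281622, sp=5, e=sp−y≈15.281622; I≈13.375272, D=e−e_prev≈27.922167; u=3/2·15.281622+1·13.375272+3/4·27.922167≈57.239329; next y=1/2·(-10.281622)+1/2·57.239329≈23.478854

0 5 16.250 0.000
1 5 -8.906 8.125
2 5 21.738 -0.391
3 5 -15.217 10.674
4 5 29.480 -2.272
5 5 -24.554 13.604
6 5 40.756 -5.475
7 5 -38.204 17.641
8 5 57.239 -10.282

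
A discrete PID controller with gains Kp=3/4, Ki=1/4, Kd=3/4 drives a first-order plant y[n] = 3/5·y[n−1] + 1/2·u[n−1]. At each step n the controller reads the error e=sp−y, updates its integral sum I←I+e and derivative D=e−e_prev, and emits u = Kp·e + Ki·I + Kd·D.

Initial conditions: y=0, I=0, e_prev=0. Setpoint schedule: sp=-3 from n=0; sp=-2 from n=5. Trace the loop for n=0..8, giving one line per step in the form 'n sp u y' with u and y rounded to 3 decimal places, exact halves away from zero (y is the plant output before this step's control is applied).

(exact arithmetic carried between steps; '≈' marks a value shown rounded to 6 d.p. or computed from one; I and e_prev carry over from the previous line; the table rounds u and y to 3 d.p., halves away from zero)
n=0: y=0, sp=-3, e=sp−y=-3; I=-3, D=e−e_prev=-3; u=3/4·(-3)+1/4·(-3)+3/4·(-3)=-5.25; next y=3/5·0+1/2·(-5.25)=-2.625
n=1: y=-2.625, sp=-3, e=sp−y=-0.375; I=-3.375, D=e−e_prev=2.625; u=3/4·(-0.375)+1/4·(-3.375)+3/4·2.625=0.84375; next y=3/5·(-2.625)+1/2·0.84375=-1.153125
n=2: y=-1.153125, sp=-3, e=sp−y=-1.846875; I=-5.221875, D=e−e_prev=-1.471875; u=3/4·(-1.846875)+1/4·(-5.221875)+3/4·(-1.471875)≈-3.794531; next y=3/5·(-1.153125)+1/2·(-3.794531)≈-2.589141
n=3: y≈-2.589141, sp=-3, e=sp−y≈-0.410859; I≈-5.632734, D=e−e_prev≈1.436016; u=3/4·(-0.410859)+1/4·(-5.632734)+3/4·1.436016≈-0.639316; next y=3/5·(-2.589141)+1/2·(-0.639316)≈-1.873143
n=4: y≈-1.873143, sp=-3, e=sp−y≈-1.126857; I≈-6.759592, D=e−e_prev≈-0.715998; u=3/4·(-1.126857)+1/4·(-6.759592)+3/4·(-0.715998)≈-3.072040; next y=3/5·(-1.873143)+1/2·(-3.072040)≈-2.659905
n=5: y≈-2.659905, sp=-2, e=sp−y≈0.659905; I≈-6.099686, D=e−e_prev≈1.786763; u=3/4·0.659905+1/4·(-6.099686)+3/4·1.786763≈0.310079; next y=3/5·(-2.659905)+1/2·0.310079≈-1.440903
n=6: y≈-1.440903, sp=-2, e=sp−y≈-0.559097; I≈-6.658783, D=e−e_prev≈-1.219002; u=3/4·(-0.559097)+1/4·(-6.658783)+3/4·(-1.219002)≈-2.998270; next y=3/5·(-1.440903)+1/2·(-2.998270)≈-2.363677
n=7: y≈-2.363677, sp=-2, e=sp−y≈0.363677; I≈-6.295106, D=e−e_prev≈0.922773; u=3/4·0.363677+1/4·(-6.295106)+3/4·0.922773≈-0.608939; next y=3/5·(-2.363677)+1/2·(-0.608939)≈-1.722676
n=8: y≈-1.722676, sp=-2, e=sp−y≈-0.277324; I≈-6.572431, D=e−e_prev≈-0.641001; u=3/4·(-0.277324)+1/4·(-6.572431)+3/4·(-0.641001)≈-2.331852; next y=3/5·(-1.722676)+1/2·(-2.331852)≈-2.199531

0 -3 -5.250 0.000
1 -3 0.844 -2.625
2 -3 -3.795 -1.153
3 -3 -0.639 -2.589
4 -3 -3.072 -1.873
5 -2 0.310 -2.660
6 -2 -2.998 -1.441
7 -2 -0.609 -2.364
8 -2 -2.332 -1.723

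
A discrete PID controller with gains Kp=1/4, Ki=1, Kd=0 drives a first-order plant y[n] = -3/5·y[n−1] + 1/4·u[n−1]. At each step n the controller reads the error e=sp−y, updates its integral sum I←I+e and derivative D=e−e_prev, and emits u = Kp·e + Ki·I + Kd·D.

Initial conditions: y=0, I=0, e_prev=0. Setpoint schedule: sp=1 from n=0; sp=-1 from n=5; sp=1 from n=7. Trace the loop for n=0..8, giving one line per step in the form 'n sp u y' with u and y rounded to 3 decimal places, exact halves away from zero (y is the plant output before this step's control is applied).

0 1 1.250 0.000
1 1 1.859 0.313
2 1 2.591 0.277
3 1 3.059 0.481
4 1 3.584 0.476
5 -1 1.440 0.610
6 -1 0.600 -0.006
7 1 1.906 0.154
8 1 2.465 0.384

(exact arithmetic carried between steps; '≈' marks a value shown rounded to 6 d.p. or computed from one; I and e_prev carry over from the previous line; the table rounds u and y to 3 d.p., halves away from zero)
n=0: y=0, sp=1, e=sp−y=1; I=1, D=e−e_prev=1; u=1/4·1+1·1+0·1=1.25; next y=-3/5·0+1/4·1.25=0.3125
n=1: y=0.3125, sp=1, e=sp−y=0.6875; I=1.6875, D=e−e_prev=-0.3125; u=1/4·0.6875+1·1.6875+0·(-0.3125)=1.859375; next y=-3/5·0.3125+1/4·1.859375≈0.277344
n=2: y≈0.277344, sp=1, e=sp−y≈0.722656; I≈2.410156, D=e−e_prev≈0.035156; u=1/4·0.722656+1·2.410156+0·0.035156≈2.590820; next y=-3/5·0.277344+1/4·2.590820≈0.481299
n=3: y≈0.481299, sp=1, e=sp−y≈0.518701; I≈2.928857, D=e−e_prev≈-0.203955; u=1/4·0.518701+1·2.928857+0·(-0.203955)≈3.058533; next y=-3/5·0.481299+1/4·3.058533≈0.475854
n=4: y≈0.475854, sp=1, e=sp−y≈0.524146; I≈3.453004, D=e−e_prev≈0.005445; u=1/4·0.524146+1·3.453004+0·0.005445≈3.584040; next y=-3/5·0.475854+1/4·3.584040≈0.610498
n=5: y≈0.610498, sp=-1, e=sp−y≈-1.610498; I≈1.842506, D=e−e_prev≈-2.134644; u=1/4·(-1.610498)+1·1.842506+0·(-2.134644)≈1.439881; next y=-3/5·0.610498+1/4·1.439881≈-0.006328
n=6: y≈-0.006328, sp=-1, e=sp−y≈-0.993672; I≈0.848834, D=e−e_prev≈0.616826; u=1/4·(-0.993672)+1·0.848834+0·0.616826≈0.600416; next y=-3/5·(-0.006328)+1/4·0.600416≈0.153901
n=7: y≈0.153901, sp=1, e=sp−y≈0.846099; I≈1.694933, D=e−e_prev≈1.839771; u=1/4·0.846099+1·1.694933+0·1.839771≈1.906458; next y=-3/5·0.153901+1/4·1.906458≈0.384274
n=8: y≈0.384274, sp=1, e=sp−y≈0.615726; I≈2.310659, D=e−e_prev≈-0.230373; u=1/4·0.615726+1·2.310659+0·(-0.230373)≈2.464591; next y=-3/5·0.384274+1/4·2.464591≈0.385583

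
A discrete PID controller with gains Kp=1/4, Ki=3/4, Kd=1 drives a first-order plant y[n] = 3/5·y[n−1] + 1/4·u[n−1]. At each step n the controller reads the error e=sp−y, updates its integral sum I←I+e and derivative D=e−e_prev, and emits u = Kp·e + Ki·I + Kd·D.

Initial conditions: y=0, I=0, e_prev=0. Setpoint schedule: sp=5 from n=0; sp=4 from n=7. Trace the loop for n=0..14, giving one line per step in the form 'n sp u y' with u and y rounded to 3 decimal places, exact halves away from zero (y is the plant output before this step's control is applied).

0 5 10.000 0.000
1 5 3.750 2.500
2 5 8.250 2.438
3 5 7.934 3.525
4 5 8.981 4.099
5 5 9.019 4.704
6 5 9.101 5.077
7 4 6.927 5.322
8 4 7.974 4.925
9 4 6.836 4.948
10 4 6.689 4.678
11 4 6.308 4.479
12 4 6.179 4.265
13 4 6.088 4.103
14 4 6.088 3.984

(exact arithmetic carried between steps; '≈' marks a value shown rounded to 6 d.p. or computed from one; I and e_prev carry over from the previous line; the table rounds u and y to 3 d.p., halves away from zero)
n=0: y=0, sp=5, e=sp−y=5; I=5, D=e−e_prev=5; u=1/4·5+3/4·5+1·5=10; next y=3/5·0+1/4·10=2.5
n=1: y=2.5, sp=5, e=sp−y=2.5; I=7.5, D=e−e_prev=-2.5; u=1/4·2.5+3/4·7.5+1·(-2.5)=3.75; next y=3/5·2.5+1/4·3.75=2.4375
n=2: y=2.4375, sp=5, e=sp−y=2.5625; I=10.0625, D=e−e_prev=0.0625; u=1/4·2.5625+3/4·10.0625+1·0.0625=8.25; next y=3/5·2.4375+1/4·8.25=3.525
n=3: y=3.525, sp=5, e=sp−y=1.475; I=11.5375, D=e−e_prev=-1.0875; u=1/4·1.475+3/4·11.5375+1·(-1.0875)=7.934375; next y=3/5·3.525+1/4·7.934375≈4.098594
n=4: y≈4.098594, sp=5, e=sp−y≈0.901406; I≈12.438906, D=e−e_prev≈-0.573594; u=1/4·0.901406+3/4·12.438906+1·(-0.573594)≈8.980938; next y=3/5·4.098594+1/4·8.980938≈4.704391
n=5: y≈4.704391, sp=5, e=sp−y≈0.295609; I≈12.734516, D=e−e_prev≈-0.605797; u=1/4·0.295609+3/4·12.734516+1·(-0.605797)≈9.018992; next y=3/5·4.704391+1/4·9.018992≈5.077382
n=6: y≈5.077382, sp=5, e=sp−y≈-0.077382; I≈12.657133, D=e−e_prev≈-0.372992; u=1/4·(-0.077382)+3/4·12.657133+1·(-0.372992)≈9.100513; next y=3/5·5.077382+1/4·9.100513≈5.321558
n=7: y≈5.321558, sp=4, e=sp−y≈-1.321558; I≈11.335576, D=e−e_prev≈-1.244175; u=1/4·(-1.321558)+3/4·11.335576+1·(-1.244175)≈6.927117; next y=3/5·5.321558+1/4·6.927117≈4.924714
n=8: y≈4.924714, sp=4, e=sp−y≈-0.924714; I≈10.410862, D=e−e_prev≈0.396844; u=1/4·(-0.924714)+3/4·10.410862+1·0.396844≈7.973812; next y=3/5·4.924714+1/4·7.973812≈4.948281
n=9: y≈4.948281, sp=4, e=sp−y≈-0.948281; I≈9.462581, D=e−e_prev≈-0.023567; u=1/4·(-0.948281)+3/4·9.462581+1·(-0.023567)≈6.836298; next y=3/5·4.948281+1/4·6.836298≈4.678043
n=10: y≈4.678043, sp=4, e=sp−y≈-0.678043; I≈8.784537, D=e−e_prev≈0.270238; u=1/4·(-0.678043)+3/4·8.784537+1·0.270238≈6.689130; next y=3/5·4.678043+1/4·6.689130≈4.479108
n=11: y≈4.479108, sp=4, e=sp−y≈-0.479108; I≈8.305429, D=e−e_prev≈0.198935; u=1/4·(-0.479108)+3/4·8.305429+1·0.198935≈6.308229; next y=3/5·4.479108+1/4·6.308229≈4.264522
n=12: y≈4.264522, sp=4, e=sp−y≈-0.264522; I≈8.040907, D=e−e_prev≈0.214586; u=1/4·(-0.264522)+3/4·8.040907+1·0.214586≈6.179135; next y=3/5·4.264522+1/4·6.179135≈4.103497
n=13: y≈4.103497, sp=4, e=sp−y≈-0.103497; I≈7.937409, D=e−e_prev≈0.161025; u=1/4·(-0.103497)+3/4·7.937409+1·0.161025≈6.088208; next y=3/5·4.103497+1/4·6.088208≈3.984150
n=14: y≈3.984150, sp=4, e=sp−y≈0.015850; I≈7.953259, D=e−e_prev≈0.119347; u=1/4·0.015850+3/4·7.953259+1·0.119347≈6.088254; next y=3/5·3.984150+1/4·6.088254≈3.912554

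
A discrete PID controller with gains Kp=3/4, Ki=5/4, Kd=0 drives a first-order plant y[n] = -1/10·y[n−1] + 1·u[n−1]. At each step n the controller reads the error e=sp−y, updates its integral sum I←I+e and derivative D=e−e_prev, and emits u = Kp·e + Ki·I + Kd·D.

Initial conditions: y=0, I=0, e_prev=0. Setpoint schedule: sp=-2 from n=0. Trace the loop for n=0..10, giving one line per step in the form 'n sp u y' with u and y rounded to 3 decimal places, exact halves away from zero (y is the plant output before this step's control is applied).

(exact arithmetic carried between steps; '≈' marks a value shown rounded to 6 d.p. or computed from one; I and e_prev carry over from the previous line; the table rounds u and y to 3 d.p., halves away from zero)
n=0: y=0, sp=-2, e=sp−y=-2; I=-2, D=e−e_prev=-2; u=3/4·(-2)+5/4·(-2)+0·(-2)=-4; next y=-1/10·0+1·(-4)=-4
n=1: y=-4, sp=-2, e=sp−y=2; I=0, D=e−e_prev=4; u=3/4·2+5/4·0+0·4=1.5; next y=-1/10·(-4)+1·1.5=1.9
n=2: y=1.9, sp=-2, e=sp−y=-3.9; I=-3.9, D=e−e_prev=-5.9; u=3/4·(-3.9)+5/4·(-3.9)+0·(-5.9)=-7.8; next y=-1/10·1.9+1·(-7.8)=-7.99
n=3: y=-7.99, sp=-2, e=sp−y=5.99; I=2.09, D=e−e_prev=9.89; u=3/4·5.99+5/4·2.09+0·9.89=7.105; next y=-1/10·(-7.99)+1·7.105=7.904
n=4: y=7.904, sp=-2, e=sp−y=-9.904; I=-7.814, D=e−e_prev=-15.894; u=3/4·(-9.904)+5/4·(-7.814)+0·(-15.894)=-17.1955; next y=-1/10·7.904+1·(-17.1955)=-17.9859
n=5: y=-17.9859, sp=-2, e=sp−y=15.9859; I=8.1719, D=e−e_prev=25.8899; u=3/4·15.9859+5/4·8.1719+0·25.8899=22.2043; next y=-1/10·(-17.9859)+1·22.2043=24.00289
n=6: y=24.00289, sp=-2, e=sp−y=-26.00289; I=-17.83099, D=e−e_prev=-41.98879; u=3/4·(-26.00289)+5/4·(-17.83099)+0·(-41.98879)=-41.790905; next y=-1/10·24.00289+1·(-41.790905)=-44.191194
n=7: y=-44.191194, sp=-2, e=sp−y=42.191194; I=24.360204, D=e−e_prev=68.194084; u=3/4·42.191194+5/4·24.360204+0·68.194084≈62.093651; next y=-1/10·(-44.191194)+1·62.093651≈66.512770
n=8: y≈66.512770, sp=-2, e=sp−y≈-68.512770; I≈-44.152566, D=e−e_prev≈-110.703964; u=3/4·(-68.512770)+5/4·(-44.152566)+0·(-110.703964)≈-106.575285; next y=-1/10·66.512770+1·(-106.575285)≈-113.226562
n=9: y≈-113.226562, sp=-2, e=sp−y≈111.226562; I≈67.073996, D=e−e_prev≈179.739332; u=3/4·111.226562+5/4·67.073996+0·179.739332≈167.262416; next y=-1/10·(-113.226562)+1·167.262416≈178.585072
n=10: y≈178.585072, sp=-2, e=sp−y≈-180.585072; I≈-113.511076, D=e−e_prev≈-291.811634; u=3/4·(-180.585072)+5/4·(-113.511076)+0·(-291.811634)≈-277.327650; next y=-1/10·178.585072+1·(-277.327650)≈-295.186157

0 -2 -4.000 0.000
1 -2 1.500 -4.000
2 -2 -7.800 1.900
3 -2 7.105 -7.990
4 -2 -17.196 7.904
5 -2 22.204 -17.986
6 -2 -41.791 24.003
7 -2 62.094 -44.191
8 -2 -106.575 66.513
9 -2 167.262 -113.227
10 -2 -277.328 178.585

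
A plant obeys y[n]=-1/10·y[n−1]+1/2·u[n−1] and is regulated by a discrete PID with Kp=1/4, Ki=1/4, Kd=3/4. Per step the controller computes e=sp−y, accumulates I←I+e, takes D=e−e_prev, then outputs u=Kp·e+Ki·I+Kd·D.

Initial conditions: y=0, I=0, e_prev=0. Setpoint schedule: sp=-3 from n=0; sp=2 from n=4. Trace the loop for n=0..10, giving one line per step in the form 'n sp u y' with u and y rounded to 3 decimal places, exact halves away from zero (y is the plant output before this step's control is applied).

(exact arithmetic carried between steps; '≈' marks a value shown rounded to 6 d.p. or computed from one; I and e_prev carry over from the previous line; the table rounds u and y to 3 d.p., halves away from zero)
n=0: y=0, sp=-3, e=sp−y=-3; I=-3, D=e−e_prev=-3; u=1/4·(-3)+1/4·(-3)+3/4·(-3)=-3.75; next y=-1/10·0+1/2·(-3.75)=-1.875
n=1: y=-1.875, sp=-3, e=sp−y=-1.125; I=-4.125, D=e−e_prev=1.875; u=1/4·(-1.125)+1/4·(-4.125)+3/4·1.875=0.09375; next y=-1/10·(-1.875)+1/2·0.09375=0.234375
n=2: y=0.234375, sp=-3, e=sp−y=-3.234375; I=-7.359375, D=e−e_prev=-2.109375; u=1/4·(-3.234375)+1/4·(-7.359375)+3/4·(-2.109375)≈-4.230469; next y=-1/10·0.234375+1/2·(-4.230469)≈-2.138672
n=3: y≈-2.138672, sp=-3, e=sp−y≈-0.861328; I≈-8.220703, D=e−e_prev≈2.373047; u=1/4·(-0.861328)+1/4·(-8.220703)+3/4·2.373047≈-0.490723; next y=-1/10·(-2.138672)+1/2·(-0.490723)≈-0.031494
n=4: y≈-0.031494, sp=2, e=sp−y≈2.031494; I≈-6.189209, D=e−e_prev≈2.892822; u=1/4·2.031494+1/4·(-6.189209)+3/4·2.892822≈1.130188; next y=-1/10·(-0.031494)+1/2·1.130188≈0.568243
n=5: y≈0.568243, sp=2, e=sp−y≈1.431757; I≈-4.757452, D=e−e_prev≈-0.599738; u=1/4·1.431757+1/4·(-4.757452)+3/4·(-0.599738)≈-1.281227; next y=-1/10·0.568243+1/2·(-1.281227)≈-0.697438
n=6: y≈-0.697438, sp=2, e=sp−y≈2.697438; I≈-2.060014, D=e−e_prev≈1.265681; u=1/4·2.697438+1/4·(-2.060014)+3/4·1.265681≈1.108617; next y=-1/10·(-0.697438)+1/2·1.108617≈0.624052
n=7: y≈0.624052, sp=2, e=sp−y≈1.375948; I≈-0.684067, D=e−e_prev≈-1.321490; u=1/4·1.375948+1/4·(-0.684067)+3/4·(-1.321490)≈-0.818147; next y=-1/10·0.624052+1/2·(-0.818147)≈-0.471479
n=8: y≈-0.471479, sp=2, e=sp−y≈2.471479; I≈1.787412, D=e−e_prev≈1.095531; u=1/4·2.471479+1/4·1.787412+3/4·1.095531≈1.886371; next y=-1/10·(-0.471479)+1/2·1.886371≈0.990333
n=9: y≈0.990333, sp=2, e=sp−y≈1.009667; I≈2.797079, D=e−e_prev≈-1.461812; u=1/4·1.009667+1/4·2.797079+3/4·(-1.461812)≈-0.144673; next y=-1/10·0.990333+1/2·(-0.144673)≈-0.171370
n=10: y≈-0.171370, sp=2, e=sp−y≈2.171370; I≈4.968449, D=e−e_prev≈1.161703; u=1/4·2.171370+1/4·4.968449+3/4·1.161703≈2.656232; next y=-1/10·(-0.171370)+1/2·2.656232≈1.345253

0 -3 -3.750 0.000
1 -3 0.094 -1.875
2 -3 -4.230 0.234
3 -3 -0.491 -2.139
4 2 1.130 -0.031
5 2 -1.281 0.568
6 2 1.109 -0.697
7 2 -0.818 0.624
8 2 1.886 -0.471
9 2 -0.145 0.990
10 2 2.656 -0.171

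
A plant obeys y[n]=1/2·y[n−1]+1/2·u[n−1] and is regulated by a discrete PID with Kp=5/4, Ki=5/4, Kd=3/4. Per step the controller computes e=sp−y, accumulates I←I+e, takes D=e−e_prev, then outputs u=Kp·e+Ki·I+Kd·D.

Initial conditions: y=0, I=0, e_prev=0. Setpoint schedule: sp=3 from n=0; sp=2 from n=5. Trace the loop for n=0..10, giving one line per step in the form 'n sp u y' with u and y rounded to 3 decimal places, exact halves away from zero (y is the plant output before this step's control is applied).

0 3 9.750 0.000
1 3 -4.594 4.875
2 3 12.105 0.141
3 3 -7.314 6.123
4 3 15.104 -0.595
5 2 -14.202 7.254
6 2 20.734 -3.474
7 2 -19.808 8.630
8 2 27.194 -5.589
9 2 -27.256 10.803
10 2 35.880 -8.227

(exact arithmetic carried between steps; '≈' marks a value shown rounded to 6 d.p. or computed from one; I and e_prev carry over from the previous line; the table rounds u and y to 3 d.p., halves away from zero)
n=0: y=0, sp=3, e=sp−y=3; I=3, D=e−e_prev=3; u=5/4·3+5/4·3+3/4·3=9.75; next y=1/2·0+1/2·9.75=4.875
n=1: y=4.875, sp=3, e=sp−y=-1.875; I=1.125, D=e−e_prev=-4.875; u=5/4·(-1.875)+5/4·1.125+3/4·(-4.875)=-4.59375; next y=1/2·4.875+1/2·(-4.59375)=0.140625
n=2: y=0.140625, sp=3, e=sp−y=2.859375; I=3.984375, D=e−e_prev=4.734375; u=5/4·2.859375+5/4·3.984375+3/4·4.734375≈12.105469; next y=1/2·0.140625+1/2·12.105469≈6.123047
n=3: y≈6.123047, sp=3, e=sp−y≈-3.123047; I≈0.861328, D=e−e_prev≈-5.982422; u=5/4·(-3.123047)+5/4·0.861328+3/4·(-5.982422)≈-7.313965; next y=1/2·6.123047+1/2·(-7.313965)≈-0.595459
n=4: y≈-0.595459, sp=3, e=sp−y≈3.595459; I≈4.456787, D=e−e_prev≈6.718506; u=5/4·3.595459+5/4·4.456787+3/4·6.718506≈15.104187; next y=1/2·(-0.595459)+1/2·15.104187≈7.254364
n=5: y≈7.254364, sp=2, e=sp−y≈-5.254364; I≈-0.797577, D=e−e_prev≈-8.849823; u=5/4·(-5.254364)+5/4·(-0.797577)+3/4·(-8.849823)≈-14.202293; next y=1/2·7.254364+1/2·(-14.202293)≈-3.473965
n=6: y≈-3.473965, sp=2, e=sp−y≈5.473965; I≈4.676388, D=e−e_prev≈10.728329; u=5/4·5.473965+5/4·4.676388+3/4·10.728329≈20.734187; next y=1/2·(-3.473965)+1/2·20.734187≈8.630111
n=7: y≈8.630111, sp=2, e=sp−y≈-6.630111; I≈-1.953723, D=e−e_prev≈-12.104076; u=5/4·(-6.630111)+5/4·(-1.953723)+3/4·(-12.104076)≈-19.807850; next y=1/2·8.630111+1/2·(-19.807850)≈-5.588870
n=8: y≈-5.588870, sp=2, e=sp−y≈7.588870; I≈5.635146, D=e−e_prev≈14.218981; u=5/4·7.588870+5/4·5.635146+3/4·14.218981≈27.194255; next y=1/2·(-5.588870)+1/2·27.194255≈10.802693
n=9: y≈10.802693, sp=2, e=sp−y≈-8.802693; I≈-3.167547, D=e−e_prev≈-16.391562; u=5/4·(-8.802693)+5/4·(-3.167547)+3/4·(-16.391562)≈-27.256471; next y=1/2·10.802693+1/2·(-27.256471)≈-8.226889
n=10: y≈-8.226889, sp=2, e=sp−y≈10.226889; I≈7.059342, D=e−e_prev≈19.029582; u=5/4·10.226889+5/4·7.059342+3/4·19.029582≈35.879976; next y=1/2·(-8.226889)+1/2·35.879976≈13.826543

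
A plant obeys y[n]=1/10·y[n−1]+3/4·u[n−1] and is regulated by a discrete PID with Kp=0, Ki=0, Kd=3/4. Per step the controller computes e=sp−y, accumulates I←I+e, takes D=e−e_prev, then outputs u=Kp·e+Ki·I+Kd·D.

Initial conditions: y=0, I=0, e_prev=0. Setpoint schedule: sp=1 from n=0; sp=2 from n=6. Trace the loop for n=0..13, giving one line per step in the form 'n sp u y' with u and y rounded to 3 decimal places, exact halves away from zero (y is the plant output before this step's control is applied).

0 1 0.750 0.000
1 1 -0.422 0.563
2 1 0.617 -0.260
3 1 -0.523 0.437
4 1 0.589 -0.348
5 1 -0.566 0.407
6 2 1.343 -0.384
7 2 -1.015 0.969
8 2 1.225 -0.664
9 2 -1.137 0.852
10 2 1.215 -0.768
11 2 -1.202 0.834
12 2 1.239 -0.818
13 2 -1.249 0.848

(exact arithmetic carried between steps; '≈' marks a value shown rounded to 6 d.p. or computed from one; I and e_prev carry over from the previous line; the table rounds u and y to 3 d.p., halves away from zero)
n=0: y=0, sp=1, e=sp−y=1; I=1, D=e−e_prev=1; u=0·1+0·1+3/4·1=0.75; next y=1/10·0+3/4·0.75=0.5625
n=1: y=0.5625, sp=1, e=sp−y=0.4375; I=1.4375, D=e−e_prev=-0.5625; u=0·0.4375+0·1.4375+3/4·(-0.5625)=-0.421875; next y=1/10·0.5625+3/4·(-0.421875)≈-0.260156
n=2: y≈-0.260156, sp=1, e=sp−y≈1.260156; I≈2.697656, D=e−e_prev≈0.822656; u=0·1.260156+0·2.697656+3/4·0.822656≈0.616992; next y=1/10·(-0.260156)+3/4·0.616992≈0.436729
n=3: y≈0.436729, sp=1, e=sp−y≈0.563271; I≈3.260928, D=e−e_prev≈-0.696885; u=0·0.563271+0·3.260928+3/4·(-0.696885)≈-0.522664; next y=1/10·0.436729+3/4·(-0.522664)≈-0.348325
n=4: y≈-0.348325, sp=1, e=sp−y≈1.348325; I≈4.609253, D=e−e_prev≈0.785053; u=0·1.348325+0·4.609253+3/4·0.785053≈0.588790; next y=1/10·(-0.348325)+3/4·0.588790≈0.406760
n=5: y≈0.406760, sp=1, e=sp−y≈0.593240; I≈5.202493, D=e−e_prev≈-0.755085; u=0·0.593240+0·5.202493+3/4·(-0.755085)≈-0.566314; next y=1/10·0.406760+3/4·(-0.566314)≈-0.384059
n=6: y≈-0.384059, sp=2, e=sp−y≈2.384059; I≈7.586552, D=e−e_prev≈1.790819; u=0·2.384059+0·7.586552+3/4·1.790819≈1.343114; next y=1/10·(-0.384059)+3/4·1.343114≈0.968930
n=7: y≈0.968930, sp=2, e=sp−y≈1.031070; I≈8.617622, D=e−e_prev≈-1.352989; u=0·1.031070+0·8.617622+3/4·(-1.352989)≈-1.014742; next y=1/10·0.968930+3/4·(-1.014742)≈-0.664163
n=8: y≈-0.664163, sp=2, e=sp−y≈2.664163; I≈11.281785, D=e−e_prev≈1.633093; u=0·2.664163+0·11.281785+3/4·1.633093≈1.224820; next y=1/10·(-0.664163)+3/4·1.224820≈0.852199
n=9: y≈0.852199, sp=2, e=sp−y≈1.147801; I≈12.429587, D=e−e_prev≈-1.516362; u=0·1.147801+0·12.429587+3/4·(-1.516362)≈-1.137272; next y=1/10·0.852199+3/4·(-1.137272)≈-0.767734
n=10: y≈-0.767734, sp=2, e=sp−y≈2.767734; I≈15.197320, D=e−e_prev≈1.619932; u=0·2.767734+0·15.197320+3/4·1.619932≈1.214949; next y=1/10·(-0.767734)+3/4·1.214949≈0.834439
n=11: y≈0.834439, sp=2, e=sp−y≈1.165561; I≈16.362882, D=e−e_prev≈-1.602172; u=0·1.165561+0·16.362882+3/4·(-1.602172)≈-1.201629; next y=1/10·0.834439+3/4·(-1.201629)≈-0.817778
n=12: y≈-0.817778, sp=2, e=sp−y≈2.817778; I≈19.180660, D=e−e_prev≈1.652217; u=0·2.817778+0·19.180660+3/4·1.652217≈1.239163; next y=1/10·(-0.817778)+3/4·1.239163≈0.847594
n=13: y≈0.847594, sp=2, e=sp−y≈1.152406; I≈20.333066, D=e−e_prev≈-1.665372; u=0·1.152406+0·20.333066+3/4·(-1.665372)≈-1.249029; next y=1/10·0.847594+3/4·(-1.249029)≈-0.852012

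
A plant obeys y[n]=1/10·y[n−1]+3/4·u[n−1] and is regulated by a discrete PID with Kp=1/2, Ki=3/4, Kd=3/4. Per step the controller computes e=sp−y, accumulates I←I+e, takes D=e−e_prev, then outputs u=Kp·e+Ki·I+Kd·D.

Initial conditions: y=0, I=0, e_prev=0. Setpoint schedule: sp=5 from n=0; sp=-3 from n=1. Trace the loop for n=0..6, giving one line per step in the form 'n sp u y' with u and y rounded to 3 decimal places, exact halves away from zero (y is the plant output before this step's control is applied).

(exact arithmetic carried between steps; '≈' marks a value shown rounded to 6 d.p. or computed from one; I and e_prev carry over from the previous line; the table rounds u and y to 3 d.p., halves away from zero)
n=0: y=0, sp=5, e=sp−y=5; I=5, D=e−e_prev=5; u=1/2·5+3/4·5+3/4·5=10; next y=1/10·0+3/4·10=7.5
n=1: y=7.5, sp=-3, e=sp−y=-10.5; I=-5.5, D=e−e_prev=-15.5; u=1/2·(-10.5)+3/4·(-5.5)+3/4·(-15.5)=-21; next y=1/10·7.5+3/4·(-21)=-15
n=2: y=-15, sp=-3, e=sp−y=12; I=6.5, D=e−e_prev=22.5; u=1/2·12+3/4·6.5+3/4·22.5=27.75; next y=1/10·(-15)+3/4·27.75=19.3125
n=3: y=19.3125, sp=-3, e=sp−y=-22.3125; I=-15.8125, D=e−e_prev=-34.3125; u=1/2·(-22.3125)+3/4·(-15.8125)+3/4·(-34.3125)=-48.75; next y=1/10·19.3125+3/4·(-48.75)=-34.63125
n=4: y=-34.63125, sp=-3, e=sp−y=31.63125; I=15.81875, D=e−e_prev=53.94375; u=1/2·31.63125+3/4·15.81875+3/4·53.94375=68.1375; next y=1/10·(-34.63125)+3/4·68.1375=47.64
n=5: y=47.64, sp=-3, e=sp−y=-50.64; I=-34.82125, D=e−e_prev=-82.27125; u=1/2·(-50.64)+3/4·(-34.82125)+3/4·(-82.27125)=-113.139375; next y=1/10·47.64+3/4·(-113.139375)≈-80.090531
n=6: y≈-80.090531, sp=-3, e=sp−y≈77.090531; I≈42.269281, D=e−e_prev≈127.730531; u=1/2·77.090531+3/4·42.269281+3/4·127.730531≈166.045125; next y=1/10·(-80.090531)+3/4·166.045125≈116.524791

0 5 10.000 0.000
1 -3 -21.000 7.500
2 -3 27.750 -15.000
3 -3 -48.750 19.313
4 -3 68.138 -34.631
5 -3 -113.139 47.640
6 -3 166.045 -80.091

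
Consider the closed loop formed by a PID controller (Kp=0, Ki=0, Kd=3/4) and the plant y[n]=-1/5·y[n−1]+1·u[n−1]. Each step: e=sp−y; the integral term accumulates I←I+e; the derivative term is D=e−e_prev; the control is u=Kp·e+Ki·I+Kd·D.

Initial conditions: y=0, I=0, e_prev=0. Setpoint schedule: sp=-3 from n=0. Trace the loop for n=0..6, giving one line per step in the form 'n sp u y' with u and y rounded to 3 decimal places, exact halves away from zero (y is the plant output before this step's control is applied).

(exact arithmetic carried between steps; '≈' marks a value shown rounded to 6 d.p. or computed from one; I and e_prev carry over from the previous line; the table rounds u and y to 3 d.p., halves away from zero)
n=0: y=0, sp=-3, e=sp−y=-3; I=-3, D=e−e_prev=-3; u=0·(-3)+0·(-3)+3/4·(-3)=-2.25; next y=-1/5·0+1·(-2.25)=-2.25
n=1: y=-2.25, sp=-3, e=sp−y=-0.75; I=-3.75, D=e−e_prev=2.25; u=0·(-0.75)+0·(-3.75)+3/4·2.25=1.6875; next y=-1/5·(-2.25)+1·1.6875=2.1375
n=2: y=2.1375, sp=-3, e=sp−y=-5.1375; I=-8.8875, D=e−e_prev=-4.3875; u=0·(-5.1375)+0·(-8.8875)+3/4·(-4.3875)=-3.290625; next y=-1/5·2.1375+1·(-3.290625)=-3.718125
n=3: y=-3.718125, sp=-3, e=sp−y=0.718125; I=-8.169375, D=e−e_prev=5.855625; u=0·0.718125+0·(-8.169375)+3/4·5.855625≈4.391719; next y=-1/5·(-3.718125)+1·4.391719≈5.135344
n=4: y≈5.135344, sp=-3, e=sp−y≈-8.135344; I≈-16.304719, D=e−e_prev≈-8.853469; u=0·(-8.135344)+0·(-16.304719)+3/4·(-8.853469)≈-6.640102; next y=-1/5·5.135344+1·(-6.640102)≈-7.667170
n=5: y≈-7.667170, sp=-3, e=sp−y≈4.667170; I≈-11.637548, D=e−e_prev≈12.802514; u=0·4.667170+0·(-11.637548)+3/4·12.802514≈9.601886; next y=-1/5·(-7.667170)+1·9.601886≈11.135320
n=6: y≈11.135320, sp=-3, e=sp−y≈-14.135320; I≈-25.772868, D=e−e_prev≈-18.802490; u=0·(-14.135320)+0·(-25.772868)+3/4·(-18.802490)≈-14.101867; next y=-1/5·11.135320+1·(-14.101867)≈-16.328931

0 -3 -2.250 0.000
1 -3 1.688 -2.250
2 -3 -3.291 2.138
3 -3 4.392 -3.718
4 -3 -6.640 5.135
5 -3 9.602 -7.667
6 -3 -14.102 11.135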